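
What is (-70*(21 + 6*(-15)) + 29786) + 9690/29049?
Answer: 335189958/9683 ≈ 34616.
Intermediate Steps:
(-70*(21 + 6*(-15)) + 29786) + 9690/29049 = (-70*(21 - 90) + 29786) + 9690*(1/29049) = (-70*(-69) + 29786) + 3230/9683 = (4830 + 29786) + 3230/9683 = 34616 + 3230/9683 = 335189958/9683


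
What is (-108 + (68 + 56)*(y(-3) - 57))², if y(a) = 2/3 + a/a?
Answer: 437144464/9 ≈ 4.8572e+7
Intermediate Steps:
y(a) = 5/3 (y(a) = 2*(⅓) + 1 = ⅔ + 1 = 5/3)
(-108 + (68 + 56)*(y(-3) - 57))² = (-108 + (68 + 56)*(5/3 - 57))² = (-108 + 124*(-166/3))² = (-108 - 20584/3)² = (-20908/3)² = 437144464/9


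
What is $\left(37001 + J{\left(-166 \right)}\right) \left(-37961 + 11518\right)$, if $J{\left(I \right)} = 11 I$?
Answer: $-930132525$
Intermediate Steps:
$\left(37001 + J{\left(-166 \right)}\right) \left(-37961 + 11518\right) = \left(37001 + 11 \left(-166\right)\right) \left(-37961 + 11518\right) = \left(37001 - 1826\right) \left(-26443\right) = 35175 \left(-26443\right) = -930132525$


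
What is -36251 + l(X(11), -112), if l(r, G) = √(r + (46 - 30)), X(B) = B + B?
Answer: -36251 + √38 ≈ -36245.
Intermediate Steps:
X(B) = 2*B
l(r, G) = √(16 + r) (l(r, G) = √(r + 16) = √(16 + r))
-36251 + l(X(11), -112) = -36251 + √(16 + 2*11) = -36251 + √(16 + 22) = -36251 + √38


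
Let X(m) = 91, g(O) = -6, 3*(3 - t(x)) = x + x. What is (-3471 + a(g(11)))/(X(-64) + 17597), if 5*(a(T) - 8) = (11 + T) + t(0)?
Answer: -5769/29480 ≈ -0.19569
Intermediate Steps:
t(x) = 3 - 2*x/3 (t(x) = 3 - (x + x)/3 = 3 - 2*x/3)
a(T) = 54/5 + T/5 (a(T) = 8 + ((11 + T) + (3 - ⅔*0))/5 = 8 + ((11 + T) + (3 + 0))/5 = 8 + ((11 + T) + 3)/5 = 8 + (14 + T)/5 = 8 + (14/5 + T/5) = 54/5 + T/5)
(-3471 + a(g(11)))/(X(-64) + 17597) = (-3471 + (54/5 + (⅕)*(-6)))/(91 + 17597) = (-3471 + (54/5 - 6/5))/17688 = (-3471 + 48/5)*(1/17688) = -17307/5*1/17688 = -5769/29480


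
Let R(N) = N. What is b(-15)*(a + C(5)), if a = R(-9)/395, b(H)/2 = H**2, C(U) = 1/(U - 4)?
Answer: 34740/79 ≈ 439.75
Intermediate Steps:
C(U) = 1/(-4 + U)
b(H) = 2*H**2
a = -9/395 ≈ -0.022785
b(-15)*(a + C(5)) = (2*(-15)**2)*(-9/395 + 1/(-4 + 5)) = (2*225)*(-9/395 + 1/1) = 450*(-9/395 + 1) = 450*(386/395) = 34740/79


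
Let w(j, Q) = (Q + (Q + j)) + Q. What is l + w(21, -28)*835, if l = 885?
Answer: -51720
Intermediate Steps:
w(j, Q) = j + 3*Q (w(j, Q) = (j + 2*Q) + Q = j + 3*Q)
l + w(21, -28)*835 = 885 + (21 + 3*(-28))*835 = 885 + (21 - 84)*835 = 885 - 63*835 = 885 - 52605 = -51720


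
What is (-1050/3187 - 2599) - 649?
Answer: -10352426/3187 ≈ -3248.3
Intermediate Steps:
(-1050/3187 - 2599) - 649 = -8284063/3187 - 649 = -10352426/3187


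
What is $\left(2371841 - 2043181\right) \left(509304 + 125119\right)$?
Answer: $208509463180$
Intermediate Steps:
$\left(2371841 - 2043181\right) \left(509304 + 125119\right) = 328660 \cdot 634423 = 208509463180$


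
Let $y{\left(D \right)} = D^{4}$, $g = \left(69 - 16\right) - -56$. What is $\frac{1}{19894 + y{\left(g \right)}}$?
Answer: $\frac{1}{141178055} \approx 7.0833 \cdot 10^{-9}$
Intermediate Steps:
$g = 109$ ($g = 53 + 56 = 109$)
$\frac{1}{19894 + y{\left(g \right)}} = \frac{1}{19894 + 109^{4}} = \frac{1}{19894 + 141158161} = \frac{1}{141178055}$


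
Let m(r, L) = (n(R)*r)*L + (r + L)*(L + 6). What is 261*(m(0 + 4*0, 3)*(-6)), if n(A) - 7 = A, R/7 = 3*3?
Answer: -42282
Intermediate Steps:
R = 63 (R = 7*(3*3) = 7*9 = 63)
n(A) = 7 + A
m(r, L) = (6 + L)*(L + r) + 70*L*r (m(r, L) = ((7 + 63)*r)*L + (r + L)*(L + 6) = (70*r)*L + (L + r)*(6 + L) = 70*L*r + (6 + L)*(L + r) = (6 + L)*(L + r) + 70*L*r)
261*(m(0 + 4*0, 3)*(-6)) = 261*((3² + 6*3 + 6*(0 + 4*0) + 71*3*(0 + 4*0))*(-6)) = 261*((9 + 18 + 6*(0 + 0) + 71*3*(0 + 0))*(-6)) = 261*((9 + 18 + 6*0 + 71*3*0)*(-6)) = 261*((9 + 18 + 0 + 0)*(-6)) = 261*(27*(-6)) = 261*(-162) = -42282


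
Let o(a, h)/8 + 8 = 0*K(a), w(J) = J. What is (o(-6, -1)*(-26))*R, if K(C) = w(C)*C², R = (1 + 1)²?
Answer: 6656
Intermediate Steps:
R = 4 (R = 2² = 4)
K(C) = C³ (K(C) = C*C² = C³)
o(a, h) = -64 (o(a, h) = -64 + 8*(0*a³) = -64 + 8*0 = -64 + 0 = -64)
(o(-6, -1)*(-26))*R = -64*(-26)*4 = 1664*4 = 6656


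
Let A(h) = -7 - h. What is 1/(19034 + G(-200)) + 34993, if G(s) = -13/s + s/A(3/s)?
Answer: 186376839090073/5326117761 ≈ 34993.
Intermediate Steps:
G(s) = -13/s + s/(-7 - 3/s)
1/(19034 + G(-200)) + 34993 = 1/(19034 + (-39 - 1*(-200)³ - 91*(-200))/((-200)*(3 + 7*(-200)))) + 34993 = 1/(19034 - (-39 - 1*(-8000000) + 18200)/(200*(3 - 1400))) + 34993 = 1/(19034 - 1/200*(-39 + 8000000 + 18200)/(-1397)) + 34993 = 1/(19034 - 1/200*(-1/1397)*8018161) + 34993 = 1/(19034 + 8018161/279400) + 34993 = 1/(5326117761/279400) + 34993 = 279400/5326117761 + 34993 = 186376839090073/5326117761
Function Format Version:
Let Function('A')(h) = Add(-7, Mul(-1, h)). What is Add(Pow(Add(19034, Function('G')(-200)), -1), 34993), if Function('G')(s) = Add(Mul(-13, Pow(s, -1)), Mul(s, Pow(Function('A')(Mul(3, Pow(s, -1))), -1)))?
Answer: Rational(186376839090073, 5326117761) ≈ 34993.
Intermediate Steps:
Function('G')(s) = Add(Mul(-13, Pow(s, -1)), Mul(s, Pow(Add(-7, Mul(-3, Pow(s, -1))), -1))) (Function('G')(s) = Add(Mul(-13, Pow(s, -1)), Mul(s, Pow(Add(-7, Mul(-1, Mul(3, Pow(s, -1)))), -1))) = Add(Mul(-13, Pow(s, -1)), Mul(s, Pow(Add(-7, Mul(-3, Pow(s, -1))), -1))))
Add(Pow(Add(19034, Function('G')(-200)), -1), 34993) = Add(Pow(Add(19034, Mul(Pow(-200, -1), Pow(Add(3, Mul(7, -200)), -1), Add(-39, Mul(-1, Pow(-200, 3)), Mul(-91, -200)))), -1), 34993) = Add(Pow(Add(19034, Mul(Rational(-1, 200), Pow(Add(3, -1400), -1), Add(-39, Mul(-1, -8000000), 18200))), -1), 34993) = Add(Pow(Add(19034, Mul(Rational(-1, 200), Pow(-1397, -1), Add(-39, 8000000, 18200))), -1), 34993) = Add(Pow(Add(19034, Mul(Rational(-1, 200), Rational(-1, 1397), 8018161)), -1), 34993) = Add(Pow(Add(19034, Rational(8018161, 279400)), -1), 34993) = Add(Pow(Rational(5326117761, 279400), -1), 34993) = Add(Rational(279400, 5326117761), 34993) = Rational(186376839090073, 5326117761)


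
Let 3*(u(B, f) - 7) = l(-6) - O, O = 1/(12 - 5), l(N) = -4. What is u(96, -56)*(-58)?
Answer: -6844/21 ≈ -325.90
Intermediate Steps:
O = ⅐ (O = 1/7 = ⅐ ≈ 0.14286)
u(B, f) = 118/21 (u(B, f) = 7 + (-4 - 1*⅐)/3 = 7 + (-4 - ⅐)/3 = 7 + (⅓)*(-29/7) = 7 - 29/21 = 118/21)
u(96, -56)*(-58) = (118/21)*(-58) = -6844/21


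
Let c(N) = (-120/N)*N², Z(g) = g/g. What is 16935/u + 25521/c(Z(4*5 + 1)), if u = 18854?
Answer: -79856789/377080 ≈ -211.78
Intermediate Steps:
Z(g) = 1
c(N) = -120*N
16935/u + 25521/c(Z(4*5 + 1)) = 16935/18854 + 25521/((-120*1)) = 16935*(1/18854) + 25521/(-120) = 16935/18854 + 25521*(-1/120) = 16935/18854 - 8507/40 = -79856789/377080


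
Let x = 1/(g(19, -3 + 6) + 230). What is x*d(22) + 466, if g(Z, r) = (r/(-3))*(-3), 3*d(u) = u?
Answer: 325756/699 ≈ 466.03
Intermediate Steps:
d(u) = u/3
g(Z, r) = r (g(Z, r) = (r*(-1/3))*(-3) = -r/3*(-3) = r)
x = 1/233 (x = 1/((-3 + 6) + 230) = 1/(3 + 230) = 1/233 ≈ 0.0042918)
x*d(22) + 466 = ((1/3)*22)/233 + 466 = (1/233)*(22/3) + 466 = 22/699 + 466 = 325756/699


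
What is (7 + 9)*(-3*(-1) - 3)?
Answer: 0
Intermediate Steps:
(7 + 9)*(-3*(-1) - 3) = 16*(3 - 3) = 16*0 = 0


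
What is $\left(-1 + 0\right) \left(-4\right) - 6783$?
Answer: $-6779$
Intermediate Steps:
$\left(-1 + 0\right) \left(-4\right) - 6783 = \left(-1\right) \left(-4\right) - 6783 = 4 - 6783 = -6779$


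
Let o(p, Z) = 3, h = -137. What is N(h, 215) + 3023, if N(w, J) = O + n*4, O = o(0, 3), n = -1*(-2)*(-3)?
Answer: 3002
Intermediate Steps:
n = -6 (n = 2*(-3) = -6)
O = 3
N(w, J) = -21 (N(w, J) = 3 - 6*4 = 3 - 24 = -21)
N(h, 215) + 3023 = -21 + 3023 = 3002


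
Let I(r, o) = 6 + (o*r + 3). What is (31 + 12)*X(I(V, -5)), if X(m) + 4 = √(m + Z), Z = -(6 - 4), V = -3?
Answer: -172 + 43*√22 ≈ 29.688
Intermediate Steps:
Z = -2 (Z = -1*2 = -2)
I(r, o) = 9 + o*r (I(r, o) = 6 + (3 + o*r) = 9 + o*r)
X(m) = -4 + √(-2 + m) (X(m) = -4 + √(m - 2) = -4 + √(-2 + m))
(31 + 12)*X(I(V, -5)) = (31 + 12)*(-4 + √(-2 + (9 - 5*(-3)))) = 43*(-4 + √(-2 + (9 + 15))) = 43*(-4 + √(-2 + 24)) = 43*(-4 + √22) = -172 + 43*√22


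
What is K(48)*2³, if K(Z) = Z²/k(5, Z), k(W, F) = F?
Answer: 384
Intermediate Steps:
K(Z) = Z (K(Z) = Z²/Z = Z)
K(48)*2³ = 48*2³ = 48*8 = 384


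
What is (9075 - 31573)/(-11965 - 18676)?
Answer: 22498/30641 ≈ 0.73425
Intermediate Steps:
(9075 - 31573)/(-11965 - 18676) = -22498/(-30641) = -22498*(-1/30641) = 22498/30641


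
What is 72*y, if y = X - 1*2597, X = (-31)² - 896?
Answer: -182304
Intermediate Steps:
X = 65 (X = 961 - 896 = 65)
y = -2532 (y = 65 - 1*2597 = 65 - 2597 = -2532)
72*y = 72*(-2532) = -182304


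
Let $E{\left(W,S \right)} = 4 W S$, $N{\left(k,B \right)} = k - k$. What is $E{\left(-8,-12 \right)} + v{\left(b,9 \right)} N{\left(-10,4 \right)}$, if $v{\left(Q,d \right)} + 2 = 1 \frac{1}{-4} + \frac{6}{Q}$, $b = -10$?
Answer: $384$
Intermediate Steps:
$N{\left(k,B \right)} = 0$
$E{\left(W,S \right)} = 4 S W$
$v{\left(Q,d \right)} = - \frac{9}{4} + \frac{6}{Q}$ ($v{\left(Q,d \right)} = -2 + \left(1 \frac{1}{-4} + \frac{6}{Q}\right) = -2 + \left(1 \left(- \frac{1}{4}\right) + \frac{6}{Q}\right) = -2 - \left(\frac{1}{4} - \frac{6}{Q}\right) = - \frac{9}{4} + \frac{6}{Q}$)
$E{\left(-8,-12 \right)} + v{\left(b,9 \right)} N{\left(-10,4 \right)} = 4 \left(-12\right) \left(-8\right) + \left(- \frac{9}{4} + \frac{6}{-10}\right) 0 = 384 + \left(- \frac{9}{4} + 6 \left(- \frac{1}{10}\right)\right) 0 = 384 + \left(- \frac{9}{4} - \frac{3}{5}\right) 0 = 384 - 0 = 384 + 0 = 384$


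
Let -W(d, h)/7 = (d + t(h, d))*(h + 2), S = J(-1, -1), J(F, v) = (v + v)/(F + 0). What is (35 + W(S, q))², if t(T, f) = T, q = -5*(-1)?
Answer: 94864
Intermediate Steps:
q = 5
J(F, v) = 2*v/F (J(F, v) = (2*v)/F = 2*v/F)
S = 2 (S = 2*(-1)/(-1) = 2*(-1)*(-1) = 2)
W(d, h) = -7*(2 + h)*(d + h) (W(d, h) = -7*(d + h)*(h + 2) = -7*(d + h)*(2 + h) = -7*(2 + h)*(d + h))
(35 + W(S, q))² = (35 + (-14*2 - 14*5 - 7*5² - 7*2*5))² = (35 + (-28 - 70 - 7*25 - 70))² = (35 + (-28 - 70 - 175 - 70))² = (35 - 343)² = (-308)² = 94864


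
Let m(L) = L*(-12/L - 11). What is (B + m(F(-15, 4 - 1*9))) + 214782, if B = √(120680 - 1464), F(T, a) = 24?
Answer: 214506 + 4*√7451 ≈ 2.1485e+5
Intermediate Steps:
B = 4*√7451 (B = √119216 = 4*√7451 ≈ 345.28)
m(L) = L*(-11 - 12/L)
(B + m(F(-15, 4 - 1*9))) + 214782 = (4*√7451 + (-12 - 11*24)) + 214782 = (4*√7451 + (-12 - 264)) + 214782 = (4*√7451 - 276) + 214782 = (-276 + 4*√7451) + 214782 = 214506 + 4*√7451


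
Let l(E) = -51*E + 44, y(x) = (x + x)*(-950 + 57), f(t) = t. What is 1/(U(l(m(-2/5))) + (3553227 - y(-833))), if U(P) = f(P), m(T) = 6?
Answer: 1/2065227 ≈ 4.8421e-7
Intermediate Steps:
y(x) = -1786*x (y(x) = (2*x)*(-893) = -1786*x)
l(E) = 44 - 51*E
U(P) = P
1/(U(l(m(-2/5))) + (3553227 - y(-833))) = 1/((44 - 51*6) + (3553227 - (-1786)*(-833))) = 1/((44 - 306) + (3553227 - 1*1487738)) = 1/(-262 + (3553227 - 1487738)) = 1/(-262 + 2065489) = 1/2065227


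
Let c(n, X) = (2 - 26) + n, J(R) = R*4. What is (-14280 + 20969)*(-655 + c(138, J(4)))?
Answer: -3618749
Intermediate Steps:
J(R) = 4*R
c(n, X) = -24 + n
(-14280 + 20969)*(-655 + c(138, J(4))) = (-14280 + 20969)*(-655 + (-24 + 138)) = 6689*(-655 + 114) = 6689*(-541) = -3618749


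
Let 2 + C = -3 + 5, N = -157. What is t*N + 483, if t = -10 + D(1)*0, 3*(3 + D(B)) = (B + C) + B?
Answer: 2053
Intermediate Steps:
C = 0 (C = -2 + (-3 + 5) = -2 + 2 = 0)
D(B) = -3 + 2*B/3 (D(B) = -3 + ((B + 0) + B)/3 = -3 + (B + B)/3 = -3 + (2*B)/3 = -3 + 2*B/3)
t = -10 (t = -10 + (-3 + (⅔)*1)*0 = -10 + (-3 + ⅔)*0 = -10 - 7/3*0 = -10 + 0 = -10)
t*N + 483 = -10*(-157) + 483 = 1570 + 483 = 2053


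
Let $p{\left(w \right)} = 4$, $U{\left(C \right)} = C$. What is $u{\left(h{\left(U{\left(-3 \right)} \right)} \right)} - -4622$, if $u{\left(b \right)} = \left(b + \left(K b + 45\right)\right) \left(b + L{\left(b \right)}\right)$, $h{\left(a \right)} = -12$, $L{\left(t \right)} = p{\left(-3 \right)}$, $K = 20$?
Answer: $6278$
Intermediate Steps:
$L{\left(t \right)} = 4$
$u{\left(b \right)} = \left(4 + b\right) \left(45 + 21 b\right)$ ($u{\left(b \right)} = \left(b + \left(20 b + 45\right)\right) \left(b + 4\right) = \left(b + \left(45 + 20 b\right)\right) \left(4 + b\right) = \left(45 + 21 b\right) \left(4 + b\right) = \left(4 + b\right) \left(45 + 21 b\right)$)
$u{\left(h{\left(U{\left(-3 \right)} \right)} \right)} - -4622 = \left(180 + 21 \left(-12\right)^{2} + 129 \left(-12\right)\right) - -4622 = \left(180 + 21 \cdot 144 - 1548\right) + 4622 = \left(180 + 3024 - 1548\right) + 4622 = 1656 + 4622 = 6278$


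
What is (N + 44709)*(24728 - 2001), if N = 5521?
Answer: 1141577210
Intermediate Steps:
(N + 44709)*(24728 - 2001) = (5521 + 44709)*(24728 - 2001) = 50230*22727 = 1141577210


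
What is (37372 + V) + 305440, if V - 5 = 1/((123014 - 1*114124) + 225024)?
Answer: 80189695739/233914 ≈ 3.4282e+5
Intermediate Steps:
V = 1169571/233914 (V = 5 + 1/((123014 - 1*114124) + 225024) = 5 + 1/((123014 - 114124) + 225024) = 5 + 1/(8890 + 225024) = 5 + 1/233914 = 1169571/233914 ≈ 5.0000)
(37372 + V) + 305440 = (37372 + 1169571/233914) + 305440 = 8743003579/233914 + 305440 = 80189695739/233914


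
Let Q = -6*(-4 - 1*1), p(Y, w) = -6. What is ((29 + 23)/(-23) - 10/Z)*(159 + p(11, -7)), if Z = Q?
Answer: -9129/23 ≈ -396.91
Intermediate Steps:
Q = 30 (Q = -6*(-4 - 1) = -6*(-5) = 30)
Z = 30
((29 + 23)/(-23) - 10/Z)*(159 + p(11, -7)) = ((29 + 23)/(-23) - 10/30)*(159 - 6) = (52*(-1/23) - 10*1/30)*153 = (-52/23 - ⅓)*153 = -179/69*153 = -9129/23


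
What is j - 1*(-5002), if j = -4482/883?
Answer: 4412284/883 ≈ 4996.9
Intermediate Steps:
j = -4482/883 (j = -4482*1/883 = -4482/883 ≈ -5.0759)
j - 1*(-5002) = -4482/883 - 1*(-5002) = -4482/883 + 5002 = 4412284/883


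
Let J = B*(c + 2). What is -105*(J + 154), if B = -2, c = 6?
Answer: -14490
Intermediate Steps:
J = -16 (J = -2*(6 + 2) = -2*8 = -16)
-105*(J + 154) = -105*(-16 + 154) = -105*138 = -14490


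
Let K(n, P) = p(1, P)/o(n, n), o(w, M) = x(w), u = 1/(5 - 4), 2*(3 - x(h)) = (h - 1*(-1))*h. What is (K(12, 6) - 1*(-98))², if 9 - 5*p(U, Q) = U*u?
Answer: 1349974564/140625 ≈ 9599.8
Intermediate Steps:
x(h) = 3 - h*(1 + h)/2 (x(h) = 3 - (h - 1*(-1))*h/2 = 3 - (h + 1)*h/2 = 3 - (1 + h)*h/2 = 3 - h*(1 + h)/2)
u = 1 (u = 1/1 = 1)
o(w, M) = 3 - w/2 - w²/2
p(U, Q) = 9/5 - U/5
K(n, P) = 8/(5*(3 - n/2 - n²/2)) (K(n, P) = (9/5 - ⅕*1)/(3 - n/2 - n²/2) = (9/5 - ⅕)/(3 - n/2 - n²/2) = 8/(5*(3 - n/2 - n²/2)))
(K(12, 6) - 1*(-98))² = (-16/(-30 + 5*12 + 5*12²) - 1*(-98))² = (-16/(-30 + 60 + 5*144) + 98)² = (-16/(-30 + 60 + 720) + 98)² = (-16/750 + 98)² = (-16*1/750 + 98)² = (-8/375 + 98)² = (36742/375)² = 1349974564/140625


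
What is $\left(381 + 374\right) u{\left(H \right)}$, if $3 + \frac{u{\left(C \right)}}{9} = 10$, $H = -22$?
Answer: $47565$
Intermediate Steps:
$u{\left(C \right)} = 63$ ($u{\left(C \right)} = -27 + 9 \cdot 10 = -27 + 90 = 63$)
$\left(381 + 374\right) u{\left(H \right)} = \left(381 + 374\right) 63 = 755 \cdot 63 = 47565$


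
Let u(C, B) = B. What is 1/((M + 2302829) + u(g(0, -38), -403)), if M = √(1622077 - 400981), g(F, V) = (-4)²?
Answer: 1151213/2650582132190 - √305274/2650582132190 ≈ 4.3412e-7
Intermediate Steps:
g(F, V) = 16
M = 2*√305274 (M = √1221096 = 2*√305274 ≈ 1105.0)
1/((M + 2302829) + u(g(0, -38), -403)) = 1/((2*√305274 + 2302829) - 403) = 1/((2302829 + 2*√305274) - 403) = 1/(2302426 + 2*√305274)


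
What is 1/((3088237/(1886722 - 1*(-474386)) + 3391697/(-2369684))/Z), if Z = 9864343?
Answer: -3449486671970369631/43126069573 ≈ -7.9986e+7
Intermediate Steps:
1/((3088237/(1886722 - 1*(-474386)) + 3391697/(-2369684))/Z) = 1/((3088237/(1886722 - 1*(-474386)) + 3391697/(-2369684))/9864343) = 1/((3088237/(1886722 + 474386) + 3391697*(-1/2369684))*(1/9864343)) = 1/((3088237/2361108 - 3391697/2369684)*(1/9864343)) = 1/(-43126069573/349692490617*1/9864343) = 1/(-43126069573/3449486671970369631) = -3449486671970369631/43126069573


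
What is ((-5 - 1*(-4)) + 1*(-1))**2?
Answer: 4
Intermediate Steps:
((-5 - 1*(-4)) + 1*(-1))**2 = ((-5 + 4) - 1)**2 = (-1 - 1)**2 = (-2)**2 = 4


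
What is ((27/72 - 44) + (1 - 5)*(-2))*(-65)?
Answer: 18525/8 ≈ 2315.6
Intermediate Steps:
((27/72 - 44) + (1 - 5)*(-2))*(-65) = ((27*(1/72) - 44) - 4*(-2))*(-65) = ((3/8 - 44) + 8)*(-65) = (-349/8 + 8)*(-65) = -285/8*(-65) = 18525/8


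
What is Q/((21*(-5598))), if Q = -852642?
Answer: 6767/933 ≈ 7.2529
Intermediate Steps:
Q/((21*(-5598))) = -852642/(21*(-5598)) = -852642/(-117558) = -852642*(-1/117558) = 6767/933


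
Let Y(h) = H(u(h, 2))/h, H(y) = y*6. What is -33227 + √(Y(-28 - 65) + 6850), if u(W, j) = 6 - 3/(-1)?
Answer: -33227 + 2*√1645573/31 ≈ -33144.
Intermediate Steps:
u(W, j) = 9 (u(W, j) = 6 - 3*(-1) = 6 - 1*(-3) = 6 + 3 = 9)
H(y) = 6*y
Y(h) = 54/h (Y(h) = (6*9)/h = 54/h)
-33227 + √(Y(-28 - 65) + 6850) = -33227 + √(54/(-28 - 65) + 6850) = -33227 + √(54/(-93) + 6850) = -33227 + √(54*(-1/93) + 6850) = -33227 + √(-18/31 + 6850) = -33227 + √(212332/31) = -33227 + 2*√1645573/31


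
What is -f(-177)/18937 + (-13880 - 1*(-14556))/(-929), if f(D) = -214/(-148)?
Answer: -947403891/1301843002 ≈ -0.72774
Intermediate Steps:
f(D) = 107/74 (f(D) = -214*(-1/148) = 107/74)
-f(-177)/18937 + (-13880 - 1*(-14556))/(-929) = -1*107/74/18937 + (-13880 - 1*(-14556))/(-929) = -107/74*1/18937 + (-13880 + 14556)*(-1/929) = -107/1401338 + 676*(-1/929) = -107/1401338 - 676/929 = -947403891/1301843002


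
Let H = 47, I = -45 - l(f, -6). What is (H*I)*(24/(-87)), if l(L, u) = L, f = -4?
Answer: 15416/29 ≈ 531.59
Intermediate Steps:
I = -41 (I = -45 - 1*(-4) = -45 + 4 = -41)
(H*I)*(24/(-87)) = (47*(-41))*(24/(-87)) = -46248*(-1)/87 = -1927*(-8/29) = 15416/29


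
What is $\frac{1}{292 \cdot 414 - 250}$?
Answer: $\frac{1}{120638} \approx 8.2893 \cdot 10^{-6}$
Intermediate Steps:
$\frac{1}{292 \cdot 414 - 250} = \frac{1}{120888 - 250} = \frac{1}{120638}$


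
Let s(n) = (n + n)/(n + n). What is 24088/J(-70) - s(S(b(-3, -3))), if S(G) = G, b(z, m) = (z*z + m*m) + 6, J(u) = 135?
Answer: 23953/135 ≈ 177.43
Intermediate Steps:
b(z, m) = 6 + m² + z² (b(z, m) = (z² + m²) + 6 = (m² + z²) + 6 = 6 + m² + z²)
s(n) = 1 (s(n) = (2*n)/((2*n)) = (2*n)*(1/(2*n)) = 1)
24088/J(-70) - s(S(b(-3, -3))) = 24088/135 - 1*1 = 24088*(1/135) - 1 = 24088/135 - 1 = 23953/135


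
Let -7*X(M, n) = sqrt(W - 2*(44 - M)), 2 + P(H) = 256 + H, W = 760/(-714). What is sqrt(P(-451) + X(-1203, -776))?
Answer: sqrt(-25107453 - 51*I*sqrt(317993466))/357 ≈ 0.25416 - 14.038*I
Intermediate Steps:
W = -380/357 (W = 760*(-1/714) = -380/357 ≈ -1.0644)
P(H) = 254 + H (P(H) = -2 + (256 + H) = 254 + H)
X(M, n) = -sqrt(-31796/357 + 2*M)/7 (X(M, n) = -sqrt(-380/357 - 2*(44 - M))/7 = -sqrt(-380/357 + (-88 + 2*M))/7 = -sqrt(-31796/357 + 2*M)/7)
sqrt(P(-451) + X(-1203, -776)) = sqrt((254 - 451) - sqrt(-11351172 + 254898*(-1203))/2499) = sqrt(-197 - sqrt(-11351172 - 306642294)/2499) = sqrt(-197 - I*sqrt(317993466)/2499)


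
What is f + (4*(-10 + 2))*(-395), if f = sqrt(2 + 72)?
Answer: 12640 + sqrt(74) ≈ 12649.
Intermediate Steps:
f = sqrt(74) ≈ 8.6023
f + (4*(-10 + 2))*(-395) = sqrt(74) + (4*(-10 + 2))*(-395) = sqrt(74) + (4*(-8))*(-395) = sqrt(74) - 32*(-395) = sqrt(74) + 12640 = 12640 + sqrt(74)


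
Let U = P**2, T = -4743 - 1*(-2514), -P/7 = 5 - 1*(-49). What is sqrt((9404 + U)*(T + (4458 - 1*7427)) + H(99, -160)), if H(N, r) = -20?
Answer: 2*I*sqrt(197898261) ≈ 28135.0*I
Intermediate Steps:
P = -378 (P = -7*(5 - 1*(-49)) = -7*(5 + 49) = -7*54 = -378)
T = -2229 (T = -4743 + 2514 = -2229)
U = 142884 (U = (-378)**2 = 142884)
sqrt((9404 + U)*(T + (4458 - 1*7427)) + H(99, -160)) = sqrt((9404 + 142884)*(-2229 + (4458 - 1*7427)) - 20) = sqrt(152288*(-2229 + (4458 - 7427)) - 20) = sqrt(152288*(-2229 - 2969) - 20) = sqrt(152288*(-5198) - 20) = sqrt(-791593024 - 20) = sqrt(-791593044) = 2*I*sqrt(197898261)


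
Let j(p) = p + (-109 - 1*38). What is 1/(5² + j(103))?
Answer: -1/19 ≈ -0.052632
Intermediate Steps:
j(p) = -147 + p (j(p) = p + (-109 - 38) = p - 147 = -147 + p)
1/(5² + j(103)) = 1/(5² + (-147 + 103)) = 1/(25 - 44) = 1/(-19) = -1/19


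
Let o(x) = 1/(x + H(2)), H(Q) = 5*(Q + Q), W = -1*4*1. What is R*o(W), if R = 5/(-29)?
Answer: -5/464 ≈ -0.010776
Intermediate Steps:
W = -4 (W = -4*1 = -4)
H(Q) = 10*Q (H(Q) = 5*(2*Q) = 10*Q)
o(x) = 1/(20 + x) (o(x) = 1/(x + 10*2) = 1/(x + 20) = 1/(20 + x))
R = -5/29 (R = 5*(-1/29) = -5/29 ≈ -0.17241)
R*o(W) = -5/(29*(20 - 4)) = -5/29/16 = -5/29*1/16 = -5/464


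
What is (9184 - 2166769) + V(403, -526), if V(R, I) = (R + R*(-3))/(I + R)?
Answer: -265382149/123 ≈ -2.1576e+6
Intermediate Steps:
V(R, I) = -2*R/(I + R) (V(R, I) = (R - 3*R)/(I + R) = (-2*R)/(I + R) = -2*R/(I + R))
(9184 - 2166769) + V(403, -526) = (9184 - 2166769) - 2*403/(-526 + 403) = -2157585 - 2*403/(-123) = -2157585 - 2*403*(-1/123) = -2157585 + 806/123 = -265382149/123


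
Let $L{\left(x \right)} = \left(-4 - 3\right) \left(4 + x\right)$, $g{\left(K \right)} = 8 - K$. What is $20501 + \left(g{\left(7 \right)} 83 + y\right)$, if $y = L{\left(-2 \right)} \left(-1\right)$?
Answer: $20598$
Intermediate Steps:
$L{\left(x \right)} = -28 - 7 x$ ($L{\left(x \right)} = - 7 \left(4 + x\right) = -28 - 7 x$)
$y = 14$ ($y = \left(-28 - -14\right) \left(-1\right) = \left(-28 + 14\right) \left(-1\right) = \left(-14\right) \left(-1\right) = 14$)
$20501 + \left(g{\left(7 \right)} 83 + y\right) = 20501 + \left(\left(8 - 7\right) 83 + 14\right) = 20501 + \left(1 \cdot 83 + 14\right) = 20501 + \left(83 + 14\right) = 20501 + 97 = 20598$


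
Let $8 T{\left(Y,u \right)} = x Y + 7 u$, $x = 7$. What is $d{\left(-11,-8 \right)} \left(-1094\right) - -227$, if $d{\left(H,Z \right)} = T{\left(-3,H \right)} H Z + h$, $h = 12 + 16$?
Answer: $1148927$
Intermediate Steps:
$T{\left(Y,u \right)} = \frac{7 Y}{8} + \frac{7 u}{8}$ ($T{\left(Y,u \right)} = \frac{7 Y + 7 u}{8} = \frac{7 Y}{8} + \frac{7 u}{8}$)
$h = 28$
$d{\left(H,Z \right)} = 28 + H Z \left(- \frac{21}{8} + \frac{7 H}{8}\right)$ ($d{\left(H,Z \right)} = \left(\frac{7}{8} \left(-3\right) + \frac{7 H}{8}\right) H Z + 28 = \left(- \frac{21}{8} + \frac{7 H}{8}\right) H Z + 28 = H \left(- \frac{21}{8} + \frac{7 H}{8}\right) Z + 28 = H Z \left(- \frac{21}{8} + \frac{7 H}{8}\right) + 28 = 28 + H Z \left(- \frac{21}{8} + \frac{7 H}{8}\right)$)
$d{\left(-11,-8 \right)} \left(-1094\right) - -227 = \left(28 + \frac{7}{8} \left(-11\right) \left(-8\right) \left(-3 - 11\right)\right) \left(-1094\right) - -227 = \left(28 + \frac{7}{8} \left(-11\right) \left(-8\right) \left(-14\right)\right) \left(-1094\right) + \left(-317 + 544\right) = \left(28 - 1078\right) \left(-1094\right) + 227 = \left(-1050\right) \left(-1094\right) + 227 = 1148700 + 227 = 1148927$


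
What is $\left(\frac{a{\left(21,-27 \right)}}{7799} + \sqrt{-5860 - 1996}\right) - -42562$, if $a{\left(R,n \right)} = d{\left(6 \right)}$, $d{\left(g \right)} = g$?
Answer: $\frac{331941044}{7799} + 4 i \sqrt{491} \approx 42562.0 + 88.634 i$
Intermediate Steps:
$a{\left(R,n \right)} = 6$
$\left(\frac{a{\left(21,-27 \right)}}{7799} + \sqrt{-5860 - 1996}\right) - -42562 = \left(\frac{6}{7799} + \sqrt{-5860 - 1996}\right) - -42562 = \left(6 \cdot \frac{1}{7799} + \sqrt{-7856}\right) + 42562 = \left(\frac{6}{7799} + 4 i \sqrt{491}\right) + 42562 = \frac{331941044}{7799} + 4 i \sqrt{491}$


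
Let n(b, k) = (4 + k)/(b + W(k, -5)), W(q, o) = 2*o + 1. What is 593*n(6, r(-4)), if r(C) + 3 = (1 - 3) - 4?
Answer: 2965/3 ≈ 988.33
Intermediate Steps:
W(q, o) = 1 + 2*o
r(C) = -9 (r(C) = -3 + ((1 - 3) - 4) = -3 + (-2 - 4) = -3 - 6 = -9)
n(b, k) = (4 + k)/(-9 + b) (n(b, k) = (4 + k)/(b + (1 + 2*(-5))) = (4 + k)/(b + (1 - 10)) = (4 + k)/(b - 9) = (4 + k)/(-9 + b))
593*n(6, r(-4)) = 593*((4 - 9)/(-9 + 6)) = 593*(-5/(-3)) = 593*(-⅓*(-5)) = 593*(5/3) = 2965/3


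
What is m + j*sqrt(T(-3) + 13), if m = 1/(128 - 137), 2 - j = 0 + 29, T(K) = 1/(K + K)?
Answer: -1/9 - 9*sqrt(462)/2 ≈ -96.835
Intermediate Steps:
T(K) = 1/(2*K)
j = -27 (j = 2 - (0 + 29) = 2 - 1*29 = 2 - 29 = -27)
m = -1/9 (m = 1/(-9) = -1/9 ≈ -0.11111)
m + j*sqrt(T(-3) + 13) = -1/9 - 27*sqrt((1/2)/(-3) + 13) = -1/9 - 27*sqrt((1/2)*(-1/3) + 13) = -1/9 - 27*sqrt(-1/6 + 13) = -1/9 - 9*sqrt(462)/2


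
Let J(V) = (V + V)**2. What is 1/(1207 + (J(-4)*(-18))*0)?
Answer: 1/1207 ≈ 0.00082850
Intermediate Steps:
J(V) = 4*V**2 (J(V) = (2*V)**2 = 4*V**2)
1/(1207 + (J(-4)*(-18))*0) = 1/(1207 + ((4*(-4)**2)*(-18))*0) = 1/(1207 + ((4*16)*(-18))*0) = 1/(1207 + (64*(-18))*0) = 1/(1207 - 1152*0) = 1/(1207 + 0) = 1/1207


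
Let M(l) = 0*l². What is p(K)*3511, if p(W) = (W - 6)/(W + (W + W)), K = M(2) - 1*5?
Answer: 38621/15 ≈ 2574.7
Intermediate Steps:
M(l) = 0
K = -5 (K = 0 - 1*5 = 0 - 5 = -5)
p(W) = (-6 + W)/(3*W) (p(W) = (-6 + W)/(W + 2*W) = (-6 + W)/((3*W)) = (-6 + W)*(1/(3*W)) = (-6 + W)/(3*W))
p(K)*3511 = ((⅓)*(-6 - 5)/(-5))*3511 = ((⅓)*(-⅕)*(-11))*3511 = (11/15)*3511 = 38621/15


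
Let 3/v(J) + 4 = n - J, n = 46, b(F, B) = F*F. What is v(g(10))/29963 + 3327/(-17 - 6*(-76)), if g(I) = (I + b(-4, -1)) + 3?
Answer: 1295931030/170998841 ≈ 7.5786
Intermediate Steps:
b(F, B) = F**2
g(I) = 19 + I (g(I) = (I + (-4)**2) + 3 = (I + 16) + 3 = (16 + I) + 3 = 19 + I)
v(J) = 3/(42 - J) (v(J) = 3/(-4 + (46 - J)) = 3/(42 - J))
v(g(10))/29963 + 3327/(-17 - 6*(-76)) = -3/(-42 + (19 + 10))/29963 + 3327/(-17 - 6*(-76)) = -3/(-42 + 29)*(1/29963) + 3327/(-17 + 456) = -3/(-13)*(1/29963) + 3327/439 = -3*(-1/13)*(1/29963) + 3327*(1/439) = (3/13)*(1/29963) + 3327/439 = 3/389519 + 3327/439 = 1295931030/170998841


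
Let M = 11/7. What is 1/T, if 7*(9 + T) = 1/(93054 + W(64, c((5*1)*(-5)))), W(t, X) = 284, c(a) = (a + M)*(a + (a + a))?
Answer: -653366/5880293 ≈ -0.11111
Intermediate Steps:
M = 11/7 (M = 11*(1/7) = 11/7 ≈ 1.5714)
c(a) = 3*a*(11/7 + a) (c(a) = (a + 11/7)*(a + (a + a)) = (11/7 + a)*(a + 2*a) = (11/7 + a)*(3*a) = 3*a*(11/7 + a))
T = -5880293/653366 (T = -9 + 1/(7*(93054 + 284)) = -9 + (1/7)/93338 = -9 + (1/7)*(1/93338) = -9 + 1/653366 = -5880293/653366 ≈ -9.0000)
1/T = 1/(-5880293/653366) = -653366/5880293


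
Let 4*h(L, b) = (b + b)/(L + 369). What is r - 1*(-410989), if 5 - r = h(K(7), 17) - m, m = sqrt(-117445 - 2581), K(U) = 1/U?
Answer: 124942169/304 + I*sqrt(120026) ≈ 4.1099e+5 + 346.45*I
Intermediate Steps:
h(L, b) = b/(2*(369 + L)) (h(L, b) = ((b + b)/(L + 369))/4 = ((2*b)/(369 + L))/4 = (2*b/(369 + L))/4 = b/(2*(369 + L)))
m = I*sqrt(120026) (m = sqrt(-120026) = I*sqrt(120026) ≈ 346.45*I)
r = 1513/304 + I*sqrt(120026) (r = 5 - ((1/2)*17/(369 + 1/7) - I*sqrt(120026)) = 5 - ((1/2)*17/(2584/7) - I*sqrt(120026)) = 5 - ((1/2)*17*(7/2584) - I*sqrt(120026)) = 5 - (7/304 - I*sqrt(120026)) = 5 + (-7/304 + I*sqrt(120026)) = 1513/304 + I*sqrt(120026) ≈ 4.977 + 346.45*I)
r - 1*(-410989) = (1513/304 + I*sqrt(120026)) - 1*(-410989) = (1513/304 + I*sqrt(120026)) + 410989 = 124942169/304 + I*sqrt(120026)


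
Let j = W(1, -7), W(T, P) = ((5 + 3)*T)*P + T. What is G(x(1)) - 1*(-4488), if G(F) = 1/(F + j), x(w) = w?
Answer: 242351/54 ≈ 4488.0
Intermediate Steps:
W(T, P) = T + 8*P*T (W(T, P) = (8*T)*P + T = 8*P*T + T = T + 8*P*T)
j = -55 (j = 1*(1 + 8*(-7)) = 1*(1 - 56) = 1*(-55) = -55)
G(F) = 1/(-55 + F) (G(F) = 1/(F - 55) = 1/(-55 + F))
G(x(1)) - 1*(-4488) = 1/(-55 + 1) - 1*(-4488) = 1/(-54) + 4488 = -1/54 + 4488 = 242351/54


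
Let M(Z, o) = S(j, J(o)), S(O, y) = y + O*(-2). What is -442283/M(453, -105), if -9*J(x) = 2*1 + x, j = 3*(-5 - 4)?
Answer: -3980547/589 ≈ -6758.1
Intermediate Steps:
j = -27 (j = 3*(-9) = -27)
J(x) = -2/9 - x/9 (J(x) = -(2*1 + x)/9 = -(2 + x)/9 = -2/9 - x/9)
S(O, y) = y - 2*O
M(Z, o) = 484/9 - o/9 (M(Z, o) = (-2/9 - o/9) - 2*(-27) = (-2/9 - o/9) + 54 = 484/9 - o/9)
-442283/M(453, -105) = -442283/(484/9 - 1/9*(-105)) = -442283/(484/9 + 35/3) = -442283/589/9 = -442283*9/589 = -3980547/589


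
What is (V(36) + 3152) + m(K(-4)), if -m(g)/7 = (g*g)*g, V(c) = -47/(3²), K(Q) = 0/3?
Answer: 28321/9 ≈ 3146.8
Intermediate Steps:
K(Q) = 0 (K(Q) = 0*(⅓) = 0)
V(c) = -47/9
m(g) = -7*g³ (m(g) = -7*g*g*g = -7*g²*g = -7*g³)
(V(36) + 3152) + m(K(-4)) = (-47/9 + 3152) - 7*0³ = 28321/9 - 7*0 = 28321/9 + 0 = 28321/9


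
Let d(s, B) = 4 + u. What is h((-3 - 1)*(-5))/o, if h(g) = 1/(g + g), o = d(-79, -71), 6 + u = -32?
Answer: -1/1360 ≈ -0.00073529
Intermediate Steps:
u = -38 (u = -6 - 32 = -38)
d(s, B) = -34 (d(s, B) = 4 - 38 = -34)
o = -34
h(g) = 1/(2*g)
h((-3 - 1)*(-5))/o = (1/(2*(((-3 - 1)*(-5)))))/(-34) = (1/(2*((-4*(-5)))))*(-1/34) = ((½)/20)*(-1/34) = ((½)*(1/20))*(-1/34) = (1/40)*(-1/34) = -1/1360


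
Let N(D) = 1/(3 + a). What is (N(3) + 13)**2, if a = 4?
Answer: 8464/49 ≈ 172.73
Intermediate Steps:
N(D) = 1/7 (N(D) = 1/(3 + 4) = 1/7)
(N(3) + 13)**2 = (1/7 + 13)**2 = (92/7)**2 = 8464/49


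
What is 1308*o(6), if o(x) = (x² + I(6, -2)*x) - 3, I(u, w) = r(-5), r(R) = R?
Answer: 3924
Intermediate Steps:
I(u, w) = -5
o(x) = -3 + x² - 5*x (o(x) = (x² - 5*x) - 3 = -3 + x² - 5*x)
1308*o(6) = 1308*(-3 + 6² - 5*6) = 1308*(-3 + 36 - 30) = 1308*3 = 3924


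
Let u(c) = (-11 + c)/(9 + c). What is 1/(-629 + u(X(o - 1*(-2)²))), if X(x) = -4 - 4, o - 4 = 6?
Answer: -1/648 ≈ -0.0015432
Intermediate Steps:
o = 10 (o = 4 + 6 = 10)
X(x) = -8
u(c) = (-11 + c)/(9 + c)
1/(-629 + u(X(o - 1*(-2)²))) = 1/(-629 + (-11 - 8)/(9 - 8)) = 1/(-629 - 19/1) = 1/(-629 + 1*(-19)) = 1/(-629 - 19) = 1/(-648) = -1/648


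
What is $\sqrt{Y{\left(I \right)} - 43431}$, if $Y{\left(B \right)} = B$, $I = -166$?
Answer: $i \sqrt{43597} \approx 208.8 i$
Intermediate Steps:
$\sqrt{Y{\left(I \right)} - 43431} = \sqrt{-166 - 43431} = \sqrt{-43597} = i \sqrt{43597}$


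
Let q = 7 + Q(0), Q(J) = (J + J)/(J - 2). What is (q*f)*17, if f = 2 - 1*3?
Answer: -119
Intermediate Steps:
f = -1 (f = 2 - 3 = -1)
Q(J) = 2*J/(-2 + J) (Q(J) = (2*J)/(-2 + J) = 2*J/(-2 + J))
q = 7 (q = 7 + 2*0/(-2 + 0) = 7 + 2*0/(-2) = 7 + 2*0*(-½) = 7 + 0 = 7)
(q*f)*17 = (7*(-1))*17 = -7*17 = -119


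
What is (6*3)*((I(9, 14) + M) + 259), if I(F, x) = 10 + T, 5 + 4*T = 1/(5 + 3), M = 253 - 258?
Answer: 75681/16 ≈ 4730.1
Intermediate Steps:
M = -5
T = -39/32 (T = -5/4 + 1/(4*(5 + 3)) = -5/4 + (¼)/8 = -5/4 + (¼)*(⅛) = -5/4 + 1/32 = -39/32 ≈ -1.2188)
I(F, x) = 281/32 (I(F, x) = 10 - 39/32 = 281/32)
(6*3)*((I(9, 14) + M) + 259) = (6*3)*((281/32 - 5) + 259) = 18*(121/32 + 259) = 18*(8409/32) = 75681/16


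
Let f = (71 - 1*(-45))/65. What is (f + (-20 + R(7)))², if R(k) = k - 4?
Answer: 978121/4225 ≈ 231.51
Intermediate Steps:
R(k) = -4 + k
f = 116/65 (f = (71 + 45)*(1/65) = 116*(1/65) = 116/65 ≈ 1.7846)
(f + (-20 + R(7)))² = (116/65 + (-20 + (-4 + 7)))² = (116/65 + (-20 + 3))² = (116/65 - 17)² = (-989/65)² = 978121/4225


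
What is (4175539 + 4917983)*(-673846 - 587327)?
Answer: -11468504421306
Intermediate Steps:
(4175539 + 4917983)*(-673846 - 587327) = 9093522*(-1261173) = -11468504421306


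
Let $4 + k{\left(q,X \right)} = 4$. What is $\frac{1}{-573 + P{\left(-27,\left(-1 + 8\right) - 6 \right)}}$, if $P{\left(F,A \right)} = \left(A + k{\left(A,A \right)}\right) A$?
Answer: $- \frac{1}{572} \approx -0.0017483$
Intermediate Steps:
$k{\left(q,X \right)} = 0$ ($k{\left(q,X \right)} = -4 + 4 = 0$)
$P{\left(F,A \right)} = A^{2}$ ($P{\left(F,A \right)} = \left(A + 0\right) A = A A = A^{2}$)
$\frac{1}{-573 + P{\left(-27,\left(-1 + 8\right) - 6 \right)}} = \frac{1}{-573 + \left(\left(-1 + 8\right) - 6\right)^{2}} = \frac{1}{-573 + \left(7 - 6\right)^{2}} = \frac{1}{-573 + 1^{2}} = \frac{1}{-573 + 1} = \frac{1}{-572} = - \frac{1}{572}$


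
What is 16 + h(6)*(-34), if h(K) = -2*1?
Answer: 84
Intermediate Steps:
h(K) = -2
16 + h(6)*(-34) = 16 - 2*(-34) = 16 + 68 = 84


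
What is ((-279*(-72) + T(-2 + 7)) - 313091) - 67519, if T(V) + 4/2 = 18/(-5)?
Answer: -1802638/5 ≈ -3.6053e+5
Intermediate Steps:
T(V) = -28/5 (T(V) = -2 + 18/(-5) = -2 + 18*(-⅕) = -2 - 18/5 = -28/5)
((-279*(-72) + T(-2 + 7)) - 313091) - 67519 = ((-279*(-72) - 28/5) - 313091) - 67519 = ((20088 - 28/5) - 313091) - 67519 = (100412/5 - 313091) - 67519 = -1465043/5 - 67519 = -1802638/5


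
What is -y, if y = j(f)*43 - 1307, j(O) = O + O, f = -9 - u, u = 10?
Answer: 2941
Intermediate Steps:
f = -19 (f = -9 - 1*10 = -9 - 10 = -19)
j(O) = 2*O
y = -2941 (y = (2*(-19))*43 - 1307 = -38*43 - 1307 = -1634 - 1307 = -2941)
-y = -1*(-2941) = 2941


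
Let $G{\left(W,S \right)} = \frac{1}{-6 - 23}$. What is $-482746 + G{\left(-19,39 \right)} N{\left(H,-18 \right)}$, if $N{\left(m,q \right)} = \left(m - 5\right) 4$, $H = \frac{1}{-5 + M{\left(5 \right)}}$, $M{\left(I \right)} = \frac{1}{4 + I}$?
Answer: $- \frac{153995745}{319} \approx -4.8275 \cdot 10^{5}$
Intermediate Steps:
$G{\left(W,S \right)} = - \frac{1}{29}$ ($G{\left(W,S \right)} = \frac{1}{-29} = - \frac{1}{29}$)
$H = - \frac{9}{44}$ ($H = \frac{1}{-5 + \frac{1}{4 + 5}} = \frac{1}{-5 + \frac{1}{9}} = \frac{1}{- \frac{44}{9}} = - \frac{9}{44} \approx -0.20455$)
$N{\left(m,q \right)} = -20 + 4 m$ ($N{\left(m,q \right)} = \left(-5 + m\right) 4 = -20 + 4 m$)
$-482746 + G{\left(-19,39 \right)} N{\left(H,-18 \right)} = -482746 - \frac{-20 + 4 \left(- \frac{9}{44}\right)}{29} = -482746 - \frac{-20 - \frac{9}{11}}{29} = -482746 - - \frac{229}{319} = -482746 + \frac{229}{319} = - \frac{153995745}{319}$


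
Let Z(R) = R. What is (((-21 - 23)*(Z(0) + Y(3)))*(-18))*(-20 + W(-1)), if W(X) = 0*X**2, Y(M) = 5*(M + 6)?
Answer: -712800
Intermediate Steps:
Y(M) = 30 + 5*M (Y(M) = 5*(6 + M) = 30 + 5*M)
W(X) = 0
(((-21 - 23)*(Z(0) + Y(3)))*(-18))*(-20 + W(-1)) = (((-21 - 23)*(0 + (30 + 5*3)))*(-18))*(-20 + 0) = (-44*(0 + (30 + 15))*(-18))*(-20) = (-44*(0 + 45)*(-18))*(-20) = (-44*45*(-18))*(-20) = -1980*(-18)*(-20) = 35640*(-20) = -712800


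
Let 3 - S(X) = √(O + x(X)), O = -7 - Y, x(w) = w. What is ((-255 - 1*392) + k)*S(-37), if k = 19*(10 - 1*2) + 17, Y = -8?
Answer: -1434 + 2868*I ≈ -1434.0 + 2868.0*I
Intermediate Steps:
O = 1 (O = -7 - 1*(-8) = -7 + 8 = 1)
S(X) = 3 - √(1 + X)
k = 169 (k = 19*(10 - 2) + 17 = 19*8 + 17 = 152 + 17 = 169)
((-255 - 1*392) + k)*S(-37) = ((-255 - 1*392) + 169)*(3 - √(1 - 37)) = ((-255 - 392) + 169)*(3 - √(-36)) = (-647 + 169)*(3 - 6*I) = -478*(3 - 6*I) = -1434 + 2868*I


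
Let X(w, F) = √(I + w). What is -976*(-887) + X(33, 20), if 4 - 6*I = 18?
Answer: 865712 + 2*√69/3 ≈ 8.6572e+5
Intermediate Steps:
I = -7/3 (I = ⅔ - ⅙*18 = ⅔ - 3 = -7/3 ≈ -2.3333)
X(w, F) = √(-7/3 + w)
-976*(-887) + X(33, 20) = -976*(-887) + √(-21 + 9*33)/3 = 865712 + √(-21 + 297)/3 = 865712 + √276/3 = 865712 + (2*√69)/3 = 865712 + 2*√69/3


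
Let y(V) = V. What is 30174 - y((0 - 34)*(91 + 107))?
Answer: 36906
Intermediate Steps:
30174 - y((0 - 34)*(91 + 107)) = 30174 - (0 - 34)*(91 + 107) = 30174 - (-34)*198 = 30174 - 1*(-6732) = 30174 + 6732 = 36906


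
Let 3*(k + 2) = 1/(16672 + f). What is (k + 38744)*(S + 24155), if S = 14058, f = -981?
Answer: 69689130907571/47073 ≈ 1.4804e+9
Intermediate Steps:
k = -94145/47073 (k = -2 + 1/(3*(16672 - 981)) = -2 + (⅓)/15691 = -2 + (⅓)*(1/15691) = -2 + 1/47073 = -94145/47073 ≈ -2.0000)
(k + 38744)*(S + 24155) = (-94145/47073 + 38744)*(14058 + 24155) = (1823702167/47073)*38213 = 69689130907571/47073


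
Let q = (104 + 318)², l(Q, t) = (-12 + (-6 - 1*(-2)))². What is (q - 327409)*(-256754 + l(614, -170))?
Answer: 38301563850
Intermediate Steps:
l(Q, t) = 256 (l(Q, t) = (-12 + (-6 + 2))² = (-12 - 4)² = (-16)² = 256)
q = 178084 (q = 422² = 178084)
(q - 327409)*(-256754 + l(614, -170)) = (178084 - 327409)*(-256754 + 256) = -149325*(-256498) = 38301563850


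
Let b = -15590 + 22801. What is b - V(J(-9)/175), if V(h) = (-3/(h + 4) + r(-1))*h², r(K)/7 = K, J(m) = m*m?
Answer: 24644701841/3416875 ≈ 7212.6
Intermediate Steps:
J(m) = m²
r(K) = 7*K
V(h) = h²*(-7 - 3/(4 + h)) (V(h) = (-3/(h + 4) + 7*(-1))*h² = (-3/(4 + h) - 7)*h² = (-7 - 3/(4 + h))*h² = h²*(-7 - 3/(4 + h)))
b = 7211
b - V(J(-9)/175) = 7211 - ((-9)²/175)²*(-31 - 7*(-9)²/175)/(4 + (-9)²/175) = 7211 - (81*(1/175))²*(-31 - 567/175)/(4 + 81*(1/175)) = 7211 - (81/175)²*(-31 - 7*81/175)/(4 + 81/175) = 7211 - 6561*(-31 - 81/25)/(30625*781/175) = 7211 - 6561*175*(-856)/(30625*781*25) = 7211 - 1*(-5616216/3416875) = 7211 + 5616216/3416875 = 24644701841/3416875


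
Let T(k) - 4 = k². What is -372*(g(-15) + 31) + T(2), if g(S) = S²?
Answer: -95224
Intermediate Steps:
T(k) = 4 + k²
-372*(g(-15) + 31) + T(2) = -372*((-15)² + 31) + (4 + 2²) = -372*(225 + 31) + (4 + 4) = -372*256 + 8 = -95232 + 8 = -95224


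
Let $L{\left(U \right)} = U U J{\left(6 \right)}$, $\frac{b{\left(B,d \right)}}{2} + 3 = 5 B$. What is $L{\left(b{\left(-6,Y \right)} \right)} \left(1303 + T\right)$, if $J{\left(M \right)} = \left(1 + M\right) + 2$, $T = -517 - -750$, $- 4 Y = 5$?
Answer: $60217344$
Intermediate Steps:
$Y = - \frac{5}{4}$ ($Y = \left(- \frac{1}{4}\right) 5 = - \frac{5}{4} \approx -1.25$)
$b{\left(B,d \right)} = -6 + 10 B$ ($b{\left(B,d \right)} = -6 + 2 \cdot 5 B = -6 + 10 B$)
$T = 233$ ($T = -517 + 750 = 233$)
$J{\left(M \right)} = 3 + M$
$L{\left(U \right)} = 9 U^{2}$ ($L{\left(U \right)} = U U \left(3 + 6\right) = U^{2} \cdot 9 = 9 U^{2}$)
$L{\left(b{\left(-6,Y \right)} \right)} \left(1303 + T\right) = 9 \left(-6 + 10 \left(-6\right)\right)^{2} \left(1303 + 233\right) = 9 \left(-6 - 60\right)^{2} \cdot 1536 = 9 \left(-66\right)^{2} \cdot 1536 = 9 \cdot 4356 \cdot 1536 = 39204 \cdot 1536 = 60217344$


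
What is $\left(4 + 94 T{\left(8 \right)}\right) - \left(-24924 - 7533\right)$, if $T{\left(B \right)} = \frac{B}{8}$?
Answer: $32555$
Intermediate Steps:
$T{\left(B \right)} = \frac{B}{8}$ ($T{\left(B \right)} = B \frac{1}{8} = \frac{B}{8}$)
$\left(4 + 94 T{\left(8 \right)}\right) - \left(-24924 - 7533\right) = \left(4 + 94 \cdot \frac{1}{8} \cdot 8\right) - \left(-24924 - 7533\right) = \left(4 + 94 \cdot 1\right) - \left(-24924 - 7533\right) = \left(4 + 94\right) - -32457 = 98 + 32457 = 32555$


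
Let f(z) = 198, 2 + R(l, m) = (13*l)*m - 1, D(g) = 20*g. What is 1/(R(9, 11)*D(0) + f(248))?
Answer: 1/198 ≈ 0.0050505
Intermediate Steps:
R(l, m) = -3 + 13*l*m (R(l, m) = -2 + ((13*l)*m - 1) = -2 + (13*l*m - 1) = -2 + (-1 + 13*l*m) = -3 + 13*l*m)
1/(R(9, 11)*D(0) + f(248)) = 1/((-3 + 13*9*11)*(20*0) + 198) = 1/((-3 + 1287)*0 + 198) = 1/(1284*0 + 198) = 1/(0 + 198) = 1/198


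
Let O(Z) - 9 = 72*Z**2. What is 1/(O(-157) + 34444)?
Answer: 1/1809181 ≈ 5.5274e-7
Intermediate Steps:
O(Z) = 9 + 72*Z**2
1/(O(-157) + 34444) = 1/((9 + 72*(-157)**2) + 34444) = 1/((9 + 72*24649) + 34444) = 1/((9 + 1774728) + 34444) = 1/(1774737 + 34444) = 1/1809181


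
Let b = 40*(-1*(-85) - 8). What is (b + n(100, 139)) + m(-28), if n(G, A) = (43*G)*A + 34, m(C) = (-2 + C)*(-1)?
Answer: 600844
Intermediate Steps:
m(C) = 2 - C
b = 3080 (b = 40*(85 - 8) = 40*77 = 3080)
n(G, A) = 34 + 43*A*G (n(G, A) = 43*A*G + 34 = 34 + 43*A*G)
(b + n(100, 139)) + m(-28) = (3080 + (34 + 43*139*100)) + (2 - 1*(-28)) = (3080 + (34 + 597700)) + (2 + 28) = (3080 + 597734) + 30 = 600814 + 30 = 600844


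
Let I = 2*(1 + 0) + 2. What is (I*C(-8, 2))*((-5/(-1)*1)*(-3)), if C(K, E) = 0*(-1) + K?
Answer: 480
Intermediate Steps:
C(K, E) = K (C(K, E) = 0 + K = K)
I = 4 (I = 2*1 + 2 = 2 + 2 = 4)
(I*C(-8, 2))*((-5/(-1)*1)*(-3)) = (4*(-8))*((-5/(-1)*1)*(-3)) = -32*-5*(-1)*1*(-3) = -32*5*1*(-3) = -160*(-3) = -32*(-15) = 480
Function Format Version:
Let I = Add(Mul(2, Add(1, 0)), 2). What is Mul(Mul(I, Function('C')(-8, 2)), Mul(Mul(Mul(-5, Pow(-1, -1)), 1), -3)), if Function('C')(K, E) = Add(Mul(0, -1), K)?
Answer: 480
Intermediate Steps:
Function('C')(K, E) = K (Function('C')(K, E) = Add(0, K) = K)
I = 4 (I = Add(Mul(2, 1), 2) = Add(2, 2) = 4)
Mul(Mul(I, Function('C')(-8, 2)), Mul(Mul(Mul(-5, Pow(-1, -1)), 1), -3)) = Mul(Mul(4, -8), Mul(Mul(Mul(-5, Pow(-1, -1)), 1), -3)) = Mul(-32, Mul(Mul(Mul(-5, -1), 1), -3)) = Mul(-32, Mul(Mul(5, 1), -3)) = Mul(-32, Mul(5, -3)) = Mul(-32, -15) = 480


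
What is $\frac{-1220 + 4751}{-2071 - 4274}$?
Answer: $- \frac{1177}{2115} \approx -0.5565$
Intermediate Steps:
$\frac{-1220 + 4751}{-2071 - 4274} = \frac{3531}{-6345} = 3531 \left(- \frac{1}{6345}\right) = - \frac{1177}{2115}$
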